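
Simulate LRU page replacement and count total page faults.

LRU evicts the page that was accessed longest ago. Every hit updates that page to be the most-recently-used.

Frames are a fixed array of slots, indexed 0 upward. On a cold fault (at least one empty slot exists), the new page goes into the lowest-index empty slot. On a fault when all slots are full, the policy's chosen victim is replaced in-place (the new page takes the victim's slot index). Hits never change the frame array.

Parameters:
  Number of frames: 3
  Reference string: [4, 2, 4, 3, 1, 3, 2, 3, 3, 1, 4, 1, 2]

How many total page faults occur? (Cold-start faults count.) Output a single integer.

Step 0: ref 4 → FAULT, frames=[4,-,-]
Step 1: ref 2 → FAULT, frames=[4,2,-]
Step 2: ref 4 → HIT, frames=[4,2,-]
Step 3: ref 3 → FAULT, frames=[4,2,3]
Step 4: ref 1 → FAULT (evict 2), frames=[4,1,3]
Step 5: ref 3 → HIT, frames=[4,1,3]
Step 6: ref 2 → FAULT (evict 4), frames=[2,1,3]
Step 7: ref 3 → HIT, frames=[2,1,3]
Step 8: ref 3 → HIT, frames=[2,1,3]
Step 9: ref 1 → HIT, frames=[2,1,3]
Step 10: ref 4 → FAULT (evict 2), frames=[4,1,3]
Step 11: ref 1 → HIT, frames=[4,1,3]
Step 12: ref 2 → FAULT (evict 3), frames=[4,1,2]
Total faults: 7

Answer: 7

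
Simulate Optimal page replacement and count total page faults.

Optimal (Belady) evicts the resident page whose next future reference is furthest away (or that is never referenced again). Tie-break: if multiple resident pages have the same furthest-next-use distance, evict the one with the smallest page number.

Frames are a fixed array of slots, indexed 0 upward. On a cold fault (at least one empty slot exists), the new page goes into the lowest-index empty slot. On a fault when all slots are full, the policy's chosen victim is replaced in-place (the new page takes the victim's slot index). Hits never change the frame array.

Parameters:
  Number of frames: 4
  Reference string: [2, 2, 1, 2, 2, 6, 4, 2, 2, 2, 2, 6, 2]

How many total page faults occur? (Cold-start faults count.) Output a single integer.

Step 0: ref 2 → FAULT, frames=[2,-,-,-]
Step 1: ref 2 → HIT, frames=[2,-,-,-]
Step 2: ref 1 → FAULT, frames=[2,1,-,-]
Step 3: ref 2 → HIT, frames=[2,1,-,-]
Step 4: ref 2 → HIT, frames=[2,1,-,-]
Step 5: ref 6 → FAULT, frames=[2,1,6,-]
Step 6: ref 4 → FAULT, frames=[2,1,6,4]
Step 7: ref 2 → HIT, frames=[2,1,6,4]
Step 8: ref 2 → HIT, frames=[2,1,6,4]
Step 9: ref 2 → HIT, frames=[2,1,6,4]
Step 10: ref 2 → HIT, frames=[2,1,6,4]
Step 11: ref 6 → HIT, frames=[2,1,6,4]
Step 12: ref 2 → HIT, frames=[2,1,6,4]
Total faults: 4

Answer: 4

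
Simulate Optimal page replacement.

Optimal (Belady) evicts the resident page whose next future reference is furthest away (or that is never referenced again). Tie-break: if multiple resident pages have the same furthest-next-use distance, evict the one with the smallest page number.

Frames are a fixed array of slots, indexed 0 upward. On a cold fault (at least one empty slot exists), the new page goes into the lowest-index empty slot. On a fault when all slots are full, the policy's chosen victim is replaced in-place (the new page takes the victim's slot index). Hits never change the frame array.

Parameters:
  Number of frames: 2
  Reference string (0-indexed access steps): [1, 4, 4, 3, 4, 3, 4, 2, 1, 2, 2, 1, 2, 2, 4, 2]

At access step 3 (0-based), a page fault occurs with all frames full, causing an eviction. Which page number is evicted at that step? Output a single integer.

Step 0: ref 1 -> FAULT, frames=[1,-]
Step 1: ref 4 -> FAULT, frames=[1,4]
Step 2: ref 4 -> HIT, frames=[1,4]
Step 3: ref 3 -> FAULT, evict 1, frames=[3,4]
At step 3: evicted page 1

Answer: 1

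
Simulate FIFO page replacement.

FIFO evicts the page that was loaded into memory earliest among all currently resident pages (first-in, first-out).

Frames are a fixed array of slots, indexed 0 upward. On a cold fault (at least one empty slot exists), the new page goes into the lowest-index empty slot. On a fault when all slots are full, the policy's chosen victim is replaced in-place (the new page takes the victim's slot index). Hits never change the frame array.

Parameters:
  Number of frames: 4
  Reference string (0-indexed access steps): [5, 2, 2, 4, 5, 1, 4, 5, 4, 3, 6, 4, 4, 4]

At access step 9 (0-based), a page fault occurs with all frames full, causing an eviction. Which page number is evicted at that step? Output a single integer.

Answer: 5

Derivation:
Step 0: ref 5 -> FAULT, frames=[5,-,-,-]
Step 1: ref 2 -> FAULT, frames=[5,2,-,-]
Step 2: ref 2 -> HIT, frames=[5,2,-,-]
Step 3: ref 4 -> FAULT, frames=[5,2,4,-]
Step 4: ref 5 -> HIT, frames=[5,2,4,-]
Step 5: ref 1 -> FAULT, frames=[5,2,4,1]
Step 6: ref 4 -> HIT, frames=[5,2,4,1]
Step 7: ref 5 -> HIT, frames=[5,2,4,1]
Step 8: ref 4 -> HIT, frames=[5,2,4,1]
Step 9: ref 3 -> FAULT, evict 5, frames=[3,2,4,1]
At step 9: evicted page 5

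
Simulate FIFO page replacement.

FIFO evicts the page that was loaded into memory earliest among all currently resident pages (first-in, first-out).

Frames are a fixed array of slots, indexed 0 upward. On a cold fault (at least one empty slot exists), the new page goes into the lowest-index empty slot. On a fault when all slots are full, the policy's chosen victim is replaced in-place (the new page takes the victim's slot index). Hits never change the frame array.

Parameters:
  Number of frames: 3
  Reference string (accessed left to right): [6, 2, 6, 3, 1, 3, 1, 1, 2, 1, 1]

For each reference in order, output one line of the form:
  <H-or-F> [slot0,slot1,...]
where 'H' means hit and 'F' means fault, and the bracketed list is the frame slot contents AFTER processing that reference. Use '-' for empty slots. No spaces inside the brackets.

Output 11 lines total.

F [6,-,-]
F [6,2,-]
H [6,2,-]
F [6,2,3]
F [1,2,3]
H [1,2,3]
H [1,2,3]
H [1,2,3]
H [1,2,3]
H [1,2,3]
H [1,2,3]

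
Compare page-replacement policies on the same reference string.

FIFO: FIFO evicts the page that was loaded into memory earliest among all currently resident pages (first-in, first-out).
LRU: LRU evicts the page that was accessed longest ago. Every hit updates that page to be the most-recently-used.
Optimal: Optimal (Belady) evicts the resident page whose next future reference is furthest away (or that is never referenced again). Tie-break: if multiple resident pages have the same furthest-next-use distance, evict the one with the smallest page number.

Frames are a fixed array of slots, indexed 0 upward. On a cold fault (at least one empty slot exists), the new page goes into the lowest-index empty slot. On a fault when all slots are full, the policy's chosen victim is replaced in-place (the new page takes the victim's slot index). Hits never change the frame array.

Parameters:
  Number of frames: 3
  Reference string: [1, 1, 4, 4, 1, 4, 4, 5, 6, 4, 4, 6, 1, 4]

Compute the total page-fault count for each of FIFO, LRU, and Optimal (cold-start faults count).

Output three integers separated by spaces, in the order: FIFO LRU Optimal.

Answer: 6 5 4

Derivation:
--- FIFO ---
  step 0: ref 1 -> FAULT, frames=[1,-,-] (faults so far: 1)
  step 1: ref 1 -> HIT, frames=[1,-,-] (faults so far: 1)
  step 2: ref 4 -> FAULT, frames=[1,4,-] (faults so far: 2)
  step 3: ref 4 -> HIT, frames=[1,4,-] (faults so far: 2)
  step 4: ref 1 -> HIT, frames=[1,4,-] (faults so far: 2)
  step 5: ref 4 -> HIT, frames=[1,4,-] (faults so far: 2)
  step 6: ref 4 -> HIT, frames=[1,4,-] (faults so far: 2)
  step 7: ref 5 -> FAULT, frames=[1,4,5] (faults so far: 3)
  step 8: ref 6 -> FAULT, evict 1, frames=[6,4,5] (faults so far: 4)
  step 9: ref 4 -> HIT, frames=[6,4,5] (faults so far: 4)
  step 10: ref 4 -> HIT, frames=[6,4,5] (faults so far: 4)
  step 11: ref 6 -> HIT, frames=[6,4,5] (faults so far: 4)
  step 12: ref 1 -> FAULT, evict 4, frames=[6,1,5] (faults so far: 5)
  step 13: ref 4 -> FAULT, evict 5, frames=[6,1,4] (faults so far: 6)
  FIFO total faults: 6
--- LRU ---
  step 0: ref 1 -> FAULT, frames=[1,-,-] (faults so far: 1)
  step 1: ref 1 -> HIT, frames=[1,-,-] (faults so far: 1)
  step 2: ref 4 -> FAULT, frames=[1,4,-] (faults so far: 2)
  step 3: ref 4 -> HIT, frames=[1,4,-] (faults so far: 2)
  step 4: ref 1 -> HIT, frames=[1,4,-] (faults so far: 2)
  step 5: ref 4 -> HIT, frames=[1,4,-] (faults so far: 2)
  step 6: ref 4 -> HIT, frames=[1,4,-] (faults so far: 2)
  step 7: ref 5 -> FAULT, frames=[1,4,5] (faults so far: 3)
  step 8: ref 6 -> FAULT, evict 1, frames=[6,4,5] (faults so far: 4)
  step 9: ref 4 -> HIT, frames=[6,4,5] (faults so far: 4)
  step 10: ref 4 -> HIT, frames=[6,4,5] (faults so far: 4)
  step 11: ref 6 -> HIT, frames=[6,4,5] (faults so far: 4)
  step 12: ref 1 -> FAULT, evict 5, frames=[6,4,1] (faults so far: 5)
  step 13: ref 4 -> HIT, frames=[6,4,1] (faults so far: 5)
  LRU total faults: 5
--- Optimal ---
  step 0: ref 1 -> FAULT, frames=[1,-,-] (faults so far: 1)
  step 1: ref 1 -> HIT, frames=[1,-,-] (faults so far: 1)
  step 2: ref 4 -> FAULT, frames=[1,4,-] (faults so far: 2)
  step 3: ref 4 -> HIT, frames=[1,4,-] (faults so far: 2)
  step 4: ref 1 -> HIT, frames=[1,4,-] (faults so far: 2)
  step 5: ref 4 -> HIT, frames=[1,4,-] (faults so far: 2)
  step 6: ref 4 -> HIT, frames=[1,4,-] (faults so far: 2)
  step 7: ref 5 -> FAULT, frames=[1,4,5] (faults so far: 3)
  step 8: ref 6 -> FAULT, evict 5, frames=[1,4,6] (faults so far: 4)
  step 9: ref 4 -> HIT, frames=[1,4,6] (faults so far: 4)
  step 10: ref 4 -> HIT, frames=[1,4,6] (faults so far: 4)
  step 11: ref 6 -> HIT, frames=[1,4,6] (faults so far: 4)
  step 12: ref 1 -> HIT, frames=[1,4,6] (faults so far: 4)
  step 13: ref 4 -> HIT, frames=[1,4,6] (faults so far: 4)
  Optimal total faults: 4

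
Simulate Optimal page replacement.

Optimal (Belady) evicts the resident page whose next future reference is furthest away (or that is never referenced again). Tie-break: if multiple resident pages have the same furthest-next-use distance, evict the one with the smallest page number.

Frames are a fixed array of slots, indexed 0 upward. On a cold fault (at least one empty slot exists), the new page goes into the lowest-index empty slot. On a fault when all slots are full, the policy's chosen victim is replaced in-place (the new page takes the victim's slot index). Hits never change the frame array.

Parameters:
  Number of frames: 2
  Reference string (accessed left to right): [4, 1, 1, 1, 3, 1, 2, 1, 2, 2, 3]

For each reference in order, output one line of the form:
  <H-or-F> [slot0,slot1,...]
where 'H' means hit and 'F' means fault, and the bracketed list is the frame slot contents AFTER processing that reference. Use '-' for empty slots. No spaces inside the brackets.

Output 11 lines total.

F [4,-]
F [4,1]
H [4,1]
H [4,1]
F [3,1]
H [3,1]
F [2,1]
H [2,1]
H [2,1]
H [2,1]
F [2,3]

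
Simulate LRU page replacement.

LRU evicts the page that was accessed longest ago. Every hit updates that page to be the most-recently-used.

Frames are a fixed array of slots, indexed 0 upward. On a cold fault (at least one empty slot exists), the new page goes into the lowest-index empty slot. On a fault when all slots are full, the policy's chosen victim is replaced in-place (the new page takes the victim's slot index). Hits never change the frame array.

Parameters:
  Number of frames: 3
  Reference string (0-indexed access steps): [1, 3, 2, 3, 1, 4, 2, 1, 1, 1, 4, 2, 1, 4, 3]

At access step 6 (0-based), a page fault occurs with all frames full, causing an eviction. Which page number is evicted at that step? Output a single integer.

Step 0: ref 1 -> FAULT, frames=[1,-,-]
Step 1: ref 3 -> FAULT, frames=[1,3,-]
Step 2: ref 2 -> FAULT, frames=[1,3,2]
Step 3: ref 3 -> HIT, frames=[1,3,2]
Step 4: ref 1 -> HIT, frames=[1,3,2]
Step 5: ref 4 -> FAULT, evict 2, frames=[1,3,4]
Step 6: ref 2 -> FAULT, evict 3, frames=[1,2,4]
At step 6: evicted page 3

Answer: 3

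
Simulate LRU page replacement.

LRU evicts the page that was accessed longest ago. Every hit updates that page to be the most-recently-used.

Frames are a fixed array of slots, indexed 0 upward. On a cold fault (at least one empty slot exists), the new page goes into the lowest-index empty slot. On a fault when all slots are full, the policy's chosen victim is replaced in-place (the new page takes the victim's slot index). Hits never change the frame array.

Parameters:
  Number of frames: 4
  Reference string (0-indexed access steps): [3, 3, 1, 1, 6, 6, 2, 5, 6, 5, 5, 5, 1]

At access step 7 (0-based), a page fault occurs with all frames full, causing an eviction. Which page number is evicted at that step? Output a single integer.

Step 0: ref 3 -> FAULT, frames=[3,-,-,-]
Step 1: ref 3 -> HIT, frames=[3,-,-,-]
Step 2: ref 1 -> FAULT, frames=[3,1,-,-]
Step 3: ref 1 -> HIT, frames=[3,1,-,-]
Step 4: ref 6 -> FAULT, frames=[3,1,6,-]
Step 5: ref 6 -> HIT, frames=[3,1,6,-]
Step 6: ref 2 -> FAULT, frames=[3,1,6,2]
Step 7: ref 5 -> FAULT, evict 3, frames=[5,1,6,2]
At step 7: evicted page 3

Answer: 3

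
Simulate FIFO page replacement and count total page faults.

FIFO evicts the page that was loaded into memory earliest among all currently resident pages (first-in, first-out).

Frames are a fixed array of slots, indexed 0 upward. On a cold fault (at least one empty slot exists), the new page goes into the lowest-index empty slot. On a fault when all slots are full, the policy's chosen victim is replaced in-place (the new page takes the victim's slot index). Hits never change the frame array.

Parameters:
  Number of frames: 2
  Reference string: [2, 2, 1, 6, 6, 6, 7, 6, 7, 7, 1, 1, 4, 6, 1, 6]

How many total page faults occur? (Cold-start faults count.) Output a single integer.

Step 0: ref 2 → FAULT, frames=[2,-]
Step 1: ref 2 → HIT, frames=[2,-]
Step 2: ref 1 → FAULT, frames=[2,1]
Step 3: ref 6 → FAULT (evict 2), frames=[6,1]
Step 4: ref 6 → HIT, frames=[6,1]
Step 5: ref 6 → HIT, frames=[6,1]
Step 6: ref 7 → FAULT (evict 1), frames=[6,7]
Step 7: ref 6 → HIT, frames=[6,7]
Step 8: ref 7 → HIT, frames=[6,7]
Step 9: ref 7 → HIT, frames=[6,7]
Step 10: ref 1 → FAULT (evict 6), frames=[1,7]
Step 11: ref 1 → HIT, frames=[1,7]
Step 12: ref 4 → FAULT (evict 7), frames=[1,4]
Step 13: ref 6 → FAULT (evict 1), frames=[6,4]
Step 14: ref 1 → FAULT (evict 4), frames=[6,1]
Step 15: ref 6 → HIT, frames=[6,1]
Total faults: 8

Answer: 8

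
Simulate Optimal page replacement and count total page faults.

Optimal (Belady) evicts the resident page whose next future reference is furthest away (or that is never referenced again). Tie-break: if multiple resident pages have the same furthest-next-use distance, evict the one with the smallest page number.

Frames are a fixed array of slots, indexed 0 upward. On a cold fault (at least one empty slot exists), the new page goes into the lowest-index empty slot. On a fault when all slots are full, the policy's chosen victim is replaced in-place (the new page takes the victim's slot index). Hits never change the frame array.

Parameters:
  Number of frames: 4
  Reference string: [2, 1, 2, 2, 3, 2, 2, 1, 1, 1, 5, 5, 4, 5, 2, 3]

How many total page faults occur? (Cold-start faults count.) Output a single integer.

Answer: 5

Derivation:
Step 0: ref 2 → FAULT, frames=[2,-,-,-]
Step 1: ref 1 → FAULT, frames=[2,1,-,-]
Step 2: ref 2 → HIT, frames=[2,1,-,-]
Step 3: ref 2 → HIT, frames=[2,1,-,-]
Step 4: ref 3 → FAULT, frames=[2,1,3,-]
Step 5: ref 2 → HIT, frames=[2,1,3,-]
Step 6: ref 2 → HIT, frames=[2,1,3,-]
Step 7: ref 1 → HIT, frames=[2,1,3,-]
Step 8: ref 1 → HIT, frames=[2,1,3,-]
Step 9: ref 1 → HIT, frames=[2,1,3,-]
Step 10: ref 5 → FAULT, frames=[2,1,3,5]
Step 11: ref 5 → HIT, frames=[2,1,3,5]
Step 12: ref 4 → FAULT (evict 1), frames=[2,4,3,5]
Step 13: ref 5 → HIT, frames=[2,4,3,5]
Step 14: ref 2 → HIT, frames=[2,4,3,5]
Step 15: ref 3 → HIT, frames=[2,4,3,5]
Total faults: 5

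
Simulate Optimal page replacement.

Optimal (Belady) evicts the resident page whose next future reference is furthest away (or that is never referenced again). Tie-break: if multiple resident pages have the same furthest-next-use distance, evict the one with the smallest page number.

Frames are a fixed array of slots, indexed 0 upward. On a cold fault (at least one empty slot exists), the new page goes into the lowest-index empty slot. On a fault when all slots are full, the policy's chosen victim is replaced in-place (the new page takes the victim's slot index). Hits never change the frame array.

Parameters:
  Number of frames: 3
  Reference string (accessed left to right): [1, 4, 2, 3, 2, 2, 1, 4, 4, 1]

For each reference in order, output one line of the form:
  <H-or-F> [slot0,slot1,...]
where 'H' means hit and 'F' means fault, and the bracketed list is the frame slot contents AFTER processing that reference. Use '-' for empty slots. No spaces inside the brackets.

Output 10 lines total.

F [1,-,-]
F [1,4,-]
F [1,4,2]
F [1,3,2]
H [1,3,2]
H [1,3,2]
H [1,3,2]
F [1,3,4]
H [1,3,4]
H [1,3,4]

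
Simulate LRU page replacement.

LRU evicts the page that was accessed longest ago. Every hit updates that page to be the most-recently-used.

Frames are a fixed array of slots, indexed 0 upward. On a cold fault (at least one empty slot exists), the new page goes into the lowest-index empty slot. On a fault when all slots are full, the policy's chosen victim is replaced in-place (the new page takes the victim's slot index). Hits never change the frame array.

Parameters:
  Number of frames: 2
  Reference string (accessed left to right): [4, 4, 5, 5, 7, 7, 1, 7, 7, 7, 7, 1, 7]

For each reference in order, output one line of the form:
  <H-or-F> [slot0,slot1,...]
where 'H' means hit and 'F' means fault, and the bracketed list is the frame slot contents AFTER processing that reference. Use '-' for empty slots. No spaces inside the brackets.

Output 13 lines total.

F [4,-]
H [4,-]
F [4,5]
H [4,5]
F [7,5]
H [7,5]
F [7,1]
H [7,1]
H [7,1]
H [7,1]
H [7,1]
H [7,1]
H [7,1]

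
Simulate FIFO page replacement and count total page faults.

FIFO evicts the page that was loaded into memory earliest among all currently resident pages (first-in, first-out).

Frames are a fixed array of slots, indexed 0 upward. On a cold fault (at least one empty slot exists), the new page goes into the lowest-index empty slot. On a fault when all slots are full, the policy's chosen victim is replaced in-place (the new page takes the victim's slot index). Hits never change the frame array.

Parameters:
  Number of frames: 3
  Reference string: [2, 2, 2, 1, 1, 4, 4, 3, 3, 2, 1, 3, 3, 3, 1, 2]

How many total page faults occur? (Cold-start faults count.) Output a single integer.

Answer: 6

Derivation:
Step 0: ref 2 → FAULT, frames=[2,-,-]
Step 1: ref 2 → HIT, frames=[2,-,-]
Step 2: ref 2 → HIT, frames=[2,-,-]
Step 3: ref 1 → FAULT, frames=[2,1,-]
Step 4: ref 1 → HIT, frames=[2,1,-]
Step 5: ref 4 → FAULT, frames=[2,1,4]
Step 6: ref 4 → HIT, frames=[2,1,4]
Step 7: ref 3 → FAULT (evict 2), frames=[3,1,4]
Step 8: ref 3 → HIT, frames=[3,1,4]
Step 9: ref 2 → FAULT (evict 1), frames=[3,2,4]
Step 10: ref 1 → FAULT (evict 4), frames=[3,2,1]
Step 11: ref 3 → HIT, frames=[3,2,1]
Step 12: ref 3 → HIT, frames=[3,2,1]
Step 13: ref 3 → HIT, frames=[3,2,1]
Step 14: ref 1 → HIT, frames=[3,2,1]
Step 15: ref 2 → HIT, frames=[3,2,1]
Total faults: 6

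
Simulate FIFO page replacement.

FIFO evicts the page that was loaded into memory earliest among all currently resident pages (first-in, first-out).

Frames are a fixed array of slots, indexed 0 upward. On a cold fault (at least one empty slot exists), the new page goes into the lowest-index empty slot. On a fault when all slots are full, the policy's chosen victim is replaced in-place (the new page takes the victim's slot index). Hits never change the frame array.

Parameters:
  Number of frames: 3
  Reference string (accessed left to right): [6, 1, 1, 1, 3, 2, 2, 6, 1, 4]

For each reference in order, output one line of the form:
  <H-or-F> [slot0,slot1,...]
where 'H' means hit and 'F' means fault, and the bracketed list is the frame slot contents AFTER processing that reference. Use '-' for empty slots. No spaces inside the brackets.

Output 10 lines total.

F [6,-,-]
F [6,1,-]
H [6,1,-]
H [6,1,-]
F [6,1,3]
F [2,1,3]
H [2,1,3]
F [2,6,3]
F [2,6,1]
F [4,6,1]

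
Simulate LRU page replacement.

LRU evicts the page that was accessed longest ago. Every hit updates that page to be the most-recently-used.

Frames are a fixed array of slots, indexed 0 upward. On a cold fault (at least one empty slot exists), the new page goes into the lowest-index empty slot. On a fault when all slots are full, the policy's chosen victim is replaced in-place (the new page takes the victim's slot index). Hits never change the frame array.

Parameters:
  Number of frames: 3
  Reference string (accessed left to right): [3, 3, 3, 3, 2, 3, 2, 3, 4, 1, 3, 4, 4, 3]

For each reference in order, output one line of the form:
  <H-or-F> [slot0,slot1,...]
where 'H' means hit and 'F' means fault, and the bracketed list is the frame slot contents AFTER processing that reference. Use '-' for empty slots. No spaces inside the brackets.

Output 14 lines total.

F [3,-,-]
H [3,-,-]
H [3,-,-]
H [3,-,-]
F [3,2,-]
H [3,2,-]
H [3,2,-]
H [3,2,-]
F [3,2,4]
F [3,1,4]
H [3,1,4]
H [3,1,4]
H [3,1,4]
H [3,1,4]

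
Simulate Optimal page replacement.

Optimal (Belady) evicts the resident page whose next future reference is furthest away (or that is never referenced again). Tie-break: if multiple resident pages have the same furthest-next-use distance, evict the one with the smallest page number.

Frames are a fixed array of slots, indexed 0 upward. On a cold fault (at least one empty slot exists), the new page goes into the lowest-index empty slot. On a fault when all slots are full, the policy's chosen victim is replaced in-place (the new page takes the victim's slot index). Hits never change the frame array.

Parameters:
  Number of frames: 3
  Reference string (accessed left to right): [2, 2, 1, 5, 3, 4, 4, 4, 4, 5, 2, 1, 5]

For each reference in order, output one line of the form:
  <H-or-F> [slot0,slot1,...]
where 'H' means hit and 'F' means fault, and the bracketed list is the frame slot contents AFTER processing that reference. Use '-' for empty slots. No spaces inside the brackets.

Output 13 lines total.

F [2,-,-]
H [2,-,-]
F [2,1,-]
F [2,1,5]
F [2,3,5]
F [2,4,5]
H [2,4,5]
H [2,4,5]
H [2,4,5]
H [2,4,5]
H [2,4,5]
F [1,4,5]
H [1,4,5]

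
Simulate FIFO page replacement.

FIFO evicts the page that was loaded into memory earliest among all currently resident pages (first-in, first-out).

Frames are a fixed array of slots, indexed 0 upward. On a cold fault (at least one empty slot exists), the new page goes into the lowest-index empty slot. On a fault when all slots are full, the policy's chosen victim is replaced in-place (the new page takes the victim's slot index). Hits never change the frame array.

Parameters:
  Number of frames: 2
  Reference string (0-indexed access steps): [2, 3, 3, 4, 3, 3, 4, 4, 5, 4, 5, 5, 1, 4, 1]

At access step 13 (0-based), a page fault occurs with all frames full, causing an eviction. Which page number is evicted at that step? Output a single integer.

Step 0: ref 2 -> FAULT, frames=[2,-]
Step 1: ref 3 -> FAULT, frames=[2,3]
Step 2: ref 3 -> HIT, frames=[2,3]
Step 3: ref 4 -> FAULT, evict 2, frames=[4,3]
Step 4: ref 3 -> HIT, frames=[4,3]
Step 5: ref 3 -> HIT, frames=[4,3]
Step 6: ref 4 -> HIT, frames=[4,3]
Step 7: ref 4 -> HIT, frames=[4,3]
Step 8: ref 5 -> FAULT, evict 3, frames=[4,5]
Step 9: ref 4 -> HIT, frames=[4,5]
Step 10: ref 5 -> HIT, frames=[4,5]
Step 11: ref 5 -> HIT, frames=[4,5]
Step 12: ref 1 -> FAULT, evict 4, frames=[1,5]
Step 13: ref 4 -> FAULT, evict 5, frames=[1,4]
At step 13: evicted page 5

Answer: 5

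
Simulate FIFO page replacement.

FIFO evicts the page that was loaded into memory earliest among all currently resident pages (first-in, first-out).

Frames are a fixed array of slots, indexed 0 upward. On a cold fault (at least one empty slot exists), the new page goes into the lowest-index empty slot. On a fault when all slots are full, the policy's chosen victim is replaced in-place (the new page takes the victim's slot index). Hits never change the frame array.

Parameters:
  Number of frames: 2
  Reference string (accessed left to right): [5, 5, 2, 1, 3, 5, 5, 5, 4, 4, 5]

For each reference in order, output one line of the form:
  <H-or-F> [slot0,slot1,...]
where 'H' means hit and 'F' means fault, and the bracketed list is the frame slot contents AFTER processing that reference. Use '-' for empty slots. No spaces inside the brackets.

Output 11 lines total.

F [5,-]
H [5,-]
F [5,2]
F [1,2]
F [1,3]
F [5,3]
H [5,3]
H [5,3]
F [5,4]
H [5,4]
H [5,4]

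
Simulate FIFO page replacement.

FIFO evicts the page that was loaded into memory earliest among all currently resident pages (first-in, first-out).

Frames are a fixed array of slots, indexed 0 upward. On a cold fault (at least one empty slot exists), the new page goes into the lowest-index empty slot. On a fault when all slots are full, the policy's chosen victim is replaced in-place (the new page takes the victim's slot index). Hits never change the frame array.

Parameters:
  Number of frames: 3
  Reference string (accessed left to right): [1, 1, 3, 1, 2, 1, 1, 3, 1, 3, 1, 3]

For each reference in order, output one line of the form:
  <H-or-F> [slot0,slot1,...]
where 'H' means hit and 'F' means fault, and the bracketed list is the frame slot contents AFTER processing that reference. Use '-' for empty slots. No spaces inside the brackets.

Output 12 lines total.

F [1,-,-]
H [1,-,-]
F [1,3,-]
H [1,3,-]
F [1,3,2]
H [1,3,2]
H [1,3,2]
H [1,3,2]
H [1,3,2]
H [1,3,2]
H [1,3,2]
H [1,3,2]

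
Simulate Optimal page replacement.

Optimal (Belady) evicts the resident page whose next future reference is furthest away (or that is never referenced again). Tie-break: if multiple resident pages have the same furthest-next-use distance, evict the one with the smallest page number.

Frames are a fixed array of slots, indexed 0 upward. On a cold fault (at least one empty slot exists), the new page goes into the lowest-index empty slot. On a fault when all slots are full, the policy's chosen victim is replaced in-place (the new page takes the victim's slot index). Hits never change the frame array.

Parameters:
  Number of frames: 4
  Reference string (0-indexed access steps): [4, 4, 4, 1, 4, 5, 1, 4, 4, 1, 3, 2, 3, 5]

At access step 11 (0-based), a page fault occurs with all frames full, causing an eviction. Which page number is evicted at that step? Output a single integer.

Answer: 1

Derivation:
Step 0: ref 4 -> FAULT, frames=[4,-,-,-]
Step 1: ref 4 -> HIT, frames=[4,-,-,-]
Step 2: ref 4 -> HIT, frames=[4,-,-,-]
Step 3: ref 1 -> FAULT, frames=[4,1,-,-]
Step 4: ref 4 -> HIT, frames=[4,1,-,-]
Step 5: ref 5 -> FAULT, frames=[4,1,5,-]
Step 6: ref 1 -> HIT, frames=[4,1,5,-]
Step 7: ref 4 -> HIT, frames=[4,1,5,-]
Step 8: ref 4 -> HIT, frames=[4,1,5,-]
Step 9: ref 1 -> HIT, frames=[4,1,5,-]
Step 10: ref 3 -> FAULT, frames=[4,1,5,3]
Step 11: ref 2 -> FAULT, evict 1, frames=[4,2,5,3]
At step 11: evicted page 1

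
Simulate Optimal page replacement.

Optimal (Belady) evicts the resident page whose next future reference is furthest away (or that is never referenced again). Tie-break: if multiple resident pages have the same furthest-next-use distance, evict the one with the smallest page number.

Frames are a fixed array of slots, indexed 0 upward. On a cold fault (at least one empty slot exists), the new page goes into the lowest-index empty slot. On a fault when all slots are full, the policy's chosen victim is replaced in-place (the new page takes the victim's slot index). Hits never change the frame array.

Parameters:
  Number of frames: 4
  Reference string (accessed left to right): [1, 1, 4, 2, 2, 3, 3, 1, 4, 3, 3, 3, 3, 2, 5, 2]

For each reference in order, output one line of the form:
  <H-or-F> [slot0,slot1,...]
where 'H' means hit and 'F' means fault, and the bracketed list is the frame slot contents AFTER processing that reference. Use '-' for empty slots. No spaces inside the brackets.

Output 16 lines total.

F [1,-,-,-]
H [1,-,-,-]
F [1,4,-,-]
F [1,4,2,-]
H [1,4,2,-]
F [1,4,2,3]
H [1,4,2,3]
H [1,4,2,3]
H [1,4,2,3]
H [1,4,2,3]
H [1,4,2,3]
H [1,4,2,3]
H [1,4,2,3]
H [1,4,2,3]
F [5,4,2,3]
H [5,4,2,3]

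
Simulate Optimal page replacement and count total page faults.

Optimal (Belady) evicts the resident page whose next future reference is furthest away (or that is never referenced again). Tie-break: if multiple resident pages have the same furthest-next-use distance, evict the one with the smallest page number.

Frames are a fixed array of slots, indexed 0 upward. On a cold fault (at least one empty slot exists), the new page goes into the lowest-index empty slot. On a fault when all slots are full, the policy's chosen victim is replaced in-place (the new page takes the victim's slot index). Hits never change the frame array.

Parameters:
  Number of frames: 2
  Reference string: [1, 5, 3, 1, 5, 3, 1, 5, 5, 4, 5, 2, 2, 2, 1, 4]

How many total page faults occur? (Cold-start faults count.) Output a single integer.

Answer: 8

Derivation:
Step 0: ref 1 → FAULT, frames=[1,-]
Step 1: ref 5 → FAULT, frames=[1,5]
Step 2: ref 3 → FAULT (evict 5), frames=[1,3]
Step 3: ref 1 → HIT, frames=[1,3]
Step 4: ref 5 → FAULT (evict 1), frames=[5,3]
Step 5: ref 3 → HIT, frames=[5,3]
Step 6: ref 1 → FAULT (evict 3), frames=[5,1]
Step 7: ref 5 → HIT, frames=[5,1]
Step 8: ref 5 → HIT, frames=[5,1]
Step 9: ref 4 → FAULT (evict 1), frames=[5,4]
Step 10: ref 5 → HIT, frames=[5,4]
Step 11: ref 2 → FAULT (evict 5), frames=[2,4]
Step 12: ref 2 → HIT, frames=[2,4]
Step 13: ref 2 → HIT, frames=[2,4]
Step 14: ref 1 → FAULT (evict 2), frames=[1,4]
Step 15: ref 4 → HIT, frames=[1,4]
Total faults: 8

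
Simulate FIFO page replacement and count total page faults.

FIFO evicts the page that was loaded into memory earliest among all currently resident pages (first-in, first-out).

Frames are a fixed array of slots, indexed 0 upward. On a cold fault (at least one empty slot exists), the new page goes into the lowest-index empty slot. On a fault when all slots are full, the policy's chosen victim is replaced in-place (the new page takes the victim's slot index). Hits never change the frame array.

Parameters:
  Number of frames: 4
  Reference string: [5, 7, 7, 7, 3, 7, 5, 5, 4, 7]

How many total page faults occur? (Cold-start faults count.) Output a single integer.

Answer: 4

Derivation:
Step 0: ref 5 → FAULT, frames=[5,-,-,-]
Step 1: ref 7 → FAULT, frames=[5,7,-,-]
Step 2: ref 7 → HIT, frames=[5,7,-,-]
Step 3: ref 7 → HIT, frames=[5,7,-,-]
Step 4: ref 3 → FAULT, frames=[5,7,3,-]
Step 5: ref 7 → HIT, frames=[5,7,3,-]
Step 6: ref 5 → HIT, frames=[5,7,3,-]
Step 7: ref 5 → HIT, frames=[5,7,3,-]
Step 8: ref 4 → FAULT, frames=[5,7,3,4]
Step 9: ref 7 → HIT, frames=[5,7,3,4]
Total faults: 4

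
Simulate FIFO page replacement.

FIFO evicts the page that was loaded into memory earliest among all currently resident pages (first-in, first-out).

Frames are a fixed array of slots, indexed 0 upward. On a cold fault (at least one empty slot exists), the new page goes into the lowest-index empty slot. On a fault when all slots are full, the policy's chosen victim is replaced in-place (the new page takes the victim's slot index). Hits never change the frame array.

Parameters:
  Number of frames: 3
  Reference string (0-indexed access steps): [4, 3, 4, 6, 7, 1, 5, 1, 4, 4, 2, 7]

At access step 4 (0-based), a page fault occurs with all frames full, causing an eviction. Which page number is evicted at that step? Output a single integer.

Step 0: ref 4 -> FAULT, frames=[4,-,-]
Step 1: ref 3 -> FAULT, frames=[4,3,-]
Step 2: ref 4 -> HIT, frames=[4,3,-]
Step 3: ref 6 -> FAULT, frames=[4,3,6]
Step 4: ref 7 -> FAULT, evict 4, frames=[7,3,6]
At step 4: evicted page 4

Answer: 4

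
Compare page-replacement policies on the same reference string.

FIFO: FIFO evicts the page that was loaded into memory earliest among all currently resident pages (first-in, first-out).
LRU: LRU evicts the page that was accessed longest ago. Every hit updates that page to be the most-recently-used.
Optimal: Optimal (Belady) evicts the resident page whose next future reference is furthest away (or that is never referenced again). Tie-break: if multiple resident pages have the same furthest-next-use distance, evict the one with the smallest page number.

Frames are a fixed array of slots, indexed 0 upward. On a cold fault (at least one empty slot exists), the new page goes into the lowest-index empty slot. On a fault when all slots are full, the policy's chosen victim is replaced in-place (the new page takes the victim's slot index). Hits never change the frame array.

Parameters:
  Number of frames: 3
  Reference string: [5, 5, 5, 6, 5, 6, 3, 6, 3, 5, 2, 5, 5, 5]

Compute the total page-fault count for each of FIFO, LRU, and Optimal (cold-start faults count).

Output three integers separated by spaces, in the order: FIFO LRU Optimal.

Answer: 5 4 4

Derivation:
--- FIFO ---
  step 0: ref 5 -> FAULT, frames=[5,-,-] (faults so far: 1)
  step 1: ref 5 -> HIT, frames=[5,-,-] (faults so far: 1)
  step 2: ref 5 -> HIT, frames=[5,-,-] (faults so far: 1)
  step 3: ref 6 -> FAULT, frames=[5,6,-] (faults so far: 2)
  step 4: ref 5 -> HIT, frames=[5,6,-] (faults so far: 2)
  step 5: ref 6 -> HIT, frames=[5,6,-] (faults so far: 2)
  step 6: ref 3 -> FAULT, frames=[5,6,3] (faults so far: 3)
  step 7: ref 6 -> HIT, frames=[5,6,3] (faults so far: 3)
  step 8: ref 3 -> HIT, frames=[5,6,3] (faults so far: 3)
  step 9: ref 5 -> HIT, frames=[5,6,3] (faults so far: 3)
  step 10: ref 2 -> FAULT, evict 5, frames=[2,6,3] (faults so far: 4)
  step 11: ref 5 -> FAULT, evict 6, frames=[2,5,3] (faults so far: 5)
  step 12: ref 5 -> HIT, frames=[2,5,3] (faults so far: 5)
  step 13: ref 5 -> HIT, frames=[2,5,3] (faults so far: 5)
  FIFO total faults: 5
--- LRU ---
  step 0: ref 5 -> FAULT, frames=[5,-,-] (faults so far: 1)
  step 1: ref 5 -> HIT, frames=[5,-,-] (faults so far: 1)
  step 2: ref 5 -> HIT, frames=[5,-,-] (faults so far: 1)
  step 3: ref 6 -> FAULT, frames=[5,6,-] (faults so far: 2)
  step 4: ref 5 -> HIT, frames=[5,6,-] (faults so far: 2)
  step 5: ref 6 -> HIT, frames=[5,6,-] (faults so far: 2)
  step 6: ref 3 -> FAULT, frames=[5,6,3] (faults so far: 3)
  step 7: ref 6 -> HIT, frames=[5,6,3] (faults so far: 3)
  step 8: ref 3 -> HIT, frames=[5,6,3] (faults so far: 3)
  step 9: ref 5 -> HIT, frames=[5,6,3] (faults so far: 3)
  step 10: ref 2 -> FAULT, evict 6, frames=[5,2,3] (faults so far: 4)
  step 11: ref 5 -> HIT, frames=[5,2,3] (faults so far: 4)
  step 12: ref 5 -> HIT, frames=[5,2,3] (faults so far: 4)
  step 13: ref 5 -> HIT, frames=[5,2,3] (faults so far: 4)
  LRU total faults: 4
--- Optimal ---
  step 0: ref 5 -> FAULT, frames=[5,-,-] (faults so far: 1)
  step 1: ref 5 -> HIT, frames=[5,-,-] (faults so far: 1)
  step 2: ref 5 -> HIT, frames=[5,-,-] (faults so far: 1)
  step 3: ref 6 -> FAULT, frames=[5,6,-] (faults so far: 2)
  step 4: ref 5 -> HIT, frames=[5,6,-] (faults so far: 2)
  step 5: ref 6 -> HIT, frames=[5,6,-] (faults so far: 2)
  step 6: ref 3 -> FAULT, frames=[5,6,3] (faults so far: 3)
  step 7: ref 6 -> HIT, frames=[5,6,3] (faults so far: 3)
  step 8: ref 3 -> HIT, frames=[5,6,3] (faults so far: 3)
  step 9: ref 5 -> HIT, frames=[5,6,3] (faults so far: 3)
  step 10: ref 2 -> FAULT, evict 3, frames=[5,6,2] (faults so far: 4)
  step 11: ref 5 -> HIT, frames=[5,6,2] (faults so far: 4)
  step 12: ref 5 -> HIT, frames=[5,6,2] (faults so far: 4)
  step 13: ref 5 -> HIT, frames=[5,6,2] (faults so far: 4)
  Optimal total faults: 4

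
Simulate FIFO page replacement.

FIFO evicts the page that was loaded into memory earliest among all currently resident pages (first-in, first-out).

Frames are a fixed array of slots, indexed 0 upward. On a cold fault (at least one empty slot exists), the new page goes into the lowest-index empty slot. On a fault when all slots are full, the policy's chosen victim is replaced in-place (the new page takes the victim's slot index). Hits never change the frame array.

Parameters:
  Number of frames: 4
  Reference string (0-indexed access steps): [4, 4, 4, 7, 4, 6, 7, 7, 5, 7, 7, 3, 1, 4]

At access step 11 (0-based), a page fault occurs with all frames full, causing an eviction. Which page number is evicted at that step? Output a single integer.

Step 0: ref 4 -> FAULT, frames=[4,-,-,-]
Step 1: ref 4 -> HIT, frames=[4,-,-,-]
Step 2: ref 4 -> HIT, frames=[4,-,-,-]
Step 3: ref 7 -> FAULT, frames=[4,7,-,-]
Step 4: ref 4 -> HIT, frames=[4,7,-,-]
Step 5: ref 6 -> FAULT, frames=[4,7,6,-]
Step 6: ref 7 -> HIT, frames=[4,7,6,-]
Step 7: ref 7 -> HIT, frames=[4,7,6,-]
Step 8: ref 5 -> FAULT, frames=[4,7,6,5]
Step 9: ref 7 -> HIT, frames=[4,7,6,5]
Step 10: ref 7 -> HIT, frames=[4,7,6,5]
Step 11: ref 3 -> FAULT, evict 4, frames=[3,7,6,5]
At step 11: evicted page 4

Answer: 4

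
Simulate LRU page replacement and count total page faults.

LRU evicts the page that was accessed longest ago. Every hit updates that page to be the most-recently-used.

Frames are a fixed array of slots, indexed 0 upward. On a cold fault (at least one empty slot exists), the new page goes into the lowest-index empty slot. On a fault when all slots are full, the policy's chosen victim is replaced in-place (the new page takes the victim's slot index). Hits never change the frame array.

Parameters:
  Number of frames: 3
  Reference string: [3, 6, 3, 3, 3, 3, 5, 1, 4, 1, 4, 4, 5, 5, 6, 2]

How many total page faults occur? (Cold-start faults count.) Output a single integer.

Step 0: ref 3 → FAULT, frames=[3,-,-]
Step 1: ref 6 → FAULT, frames=[3,6,-]
Step 2: ref 3 → HIT, frames=[3,6,-]
Step 3: ref 3 → HIT, frames=[3,6,-]
Step 4: ref 3 → HIT, frames=[3,6,-]
Step 5: ref 3 → HIT, frames=[3,6,-]
Step 6: ref 5 → FAULT, frames=[3,6,5]
Step 7: ref 1 → FAULT (evict 6), frames=[3,1,5]
Step 8: ref 4 → FAULT (evict 3), frames=[4,1,5]
Step 9: ref 1 → HIT, frames=[4,1,5]
Step 10: ref 4 → HIT, frames=[4,1,5]
Step 11: ref 4 → HIT, frames=[4,1,5]
Step 12: ref 5 → HIT, frames=[4,1,5]
Step 13: ref 5 → HIT, frames=[4,1,5]
Step 14: ref 6 → FAULT (evict 1), frames=[4,6,5]
Step 15: ref 2 → FAULT (evict 4), frames=[2,6,5]
Total faults: 7

Answer: 7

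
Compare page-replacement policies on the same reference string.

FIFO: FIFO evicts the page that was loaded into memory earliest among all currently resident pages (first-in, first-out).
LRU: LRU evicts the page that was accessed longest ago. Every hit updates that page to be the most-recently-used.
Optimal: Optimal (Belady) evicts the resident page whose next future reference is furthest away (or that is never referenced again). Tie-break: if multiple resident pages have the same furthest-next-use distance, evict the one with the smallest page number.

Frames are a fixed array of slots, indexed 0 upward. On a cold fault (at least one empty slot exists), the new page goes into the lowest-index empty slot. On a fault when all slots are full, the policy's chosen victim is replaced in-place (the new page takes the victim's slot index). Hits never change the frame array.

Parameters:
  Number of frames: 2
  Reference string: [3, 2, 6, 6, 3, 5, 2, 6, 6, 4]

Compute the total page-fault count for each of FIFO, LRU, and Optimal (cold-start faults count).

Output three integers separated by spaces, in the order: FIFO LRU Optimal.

--- FIFO ---
  step 0: ref 3 -> FAULT, frames=[3,-] (faults so far: 1)
  step 1: ref 2 -> FAULT, frames=[3,2] (faults so far: 2)
  step 2: ref 6 -> FAULT, evict 3, frames=[6,2] (faults so far: 3)
  step 3: ref 6 -> HIT, frames=[6,2] (faults so far: 3)
  step 4: ref 3 -> FAULT, evict 2, frames=[6,3] (faults so far: 4)
  step 5: ref 5 -> FAULT, evict 6, frames=[5,3] (faults so far: 5)
  step 6: ref 2 -> FAULT, evict 3, frames=[5,2] (faults so far: 6)
  step 7: ref 6 -> FAULT, evict 5, frames=[6,2] (faults so far: 7)
  step 8: ref 6 -> HIT, frames=[6,2] (faults so far: 7)
  step 9: ref 4 -> FAULT, evict 2, frames=[6,4] (faults so far: 8)
  FIFO total faults: 8
--- LRU ---
  step 0: ref 3 -> FAULT, frames=[3,-] (faults so far: 1)
  step 1: ref 2 -> FAULT, frames=[3,2] (faults so far: 2)
  step 2: ref 6 -> FAULT, evict 3, frames=[6,2] (faults so far: 3)
  step 3: ref 6 -> HIT, frames=[6,2] (faults so far: 3)
  step 4: ref 3 -> FAULT, evict 2, frames=[6,3] (faults so far: 4)
  step 5: ref 5 -> FAULT, evict 6, frames=[5,3] (faults so far: 5)
  step 6: ref 2 -> FAULT, evict 3, frames=[5,2] (faults so far: 6)
  step 7: ref 6 -> FAULT, evict 5, frames=[6,2] (faults so far: 7)
  step 8: ref 6 -> HIT, frames=[6,2] (faults so far: 7)
  step 9: ref 4 -> FAULT, evict 2, frames=[6,4] (faults so far: 8)
  LRU total faults: 8
--- Optimal ---
  step 0: ref 3 -> FAULT, frames=[3,-] (faults so far: 1)
  step 1: ref 2 -> FAULT, frames=[3,2] (faults so far: 2)
  step 2: ref 6 -> FAULT, evict 2, frames=[3,6] (faults so far: 3)
  step 3: ref 6 -> HIT, frames=[3,6] (faults so far: 3)
  step 4: ref 3 -> HIT, frames=[3,6] (faults so far: 3)
  step 5: ref 5 -> FAULT, evict 3, frames=[5,6] (faults so far: 4)
  step 6: ref 2 -> FAULT, evict 5, frames=[2,6] (faults so far: 5)
  step 7: ref 6 -> HIT, frames=[2,6] (faults so far: 5)
  step 8: ref 6 -> HIT, frames=[2,6] (faults so far: 5)
  step 9: ref 4 -> FAULT, evict 2, frames=[4,6] (faults so far: 6)
  Optimal total faults: 6

Answer: 8 8 6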